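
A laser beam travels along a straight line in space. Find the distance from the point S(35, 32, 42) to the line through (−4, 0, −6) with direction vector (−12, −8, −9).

Direction vector d = (−12, −8, −9).
AP = (39, 32, 48), and AP × d = (96, −225, 72).
|AP × d|² = 65025 and |d|² = 289, so the distance is √(65025/289) = √225 = 15.

15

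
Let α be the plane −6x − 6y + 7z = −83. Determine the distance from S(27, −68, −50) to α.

Normal vector n = (−6, −6, 7), and n·(27, −68, −50) − (−83) = −21.
|n| = √(36 + 36 + 49) = 11, so the distance is |-21|/11 = 21/11.

21/11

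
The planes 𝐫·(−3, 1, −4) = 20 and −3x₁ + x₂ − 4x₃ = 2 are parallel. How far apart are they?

Both planes have normal n = (−3, 1, −4), |n| = √26. Any point on the first plane is at distance |2 − 20|/|n| = 18/√26 from the second.

9√26/13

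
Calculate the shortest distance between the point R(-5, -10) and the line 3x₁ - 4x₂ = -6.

31/5

The normal to the line is n = (3, -4) with |n| = 5.
|n·R − (-6)| = |25 − (-6)| = 31, so the distance is 31/5.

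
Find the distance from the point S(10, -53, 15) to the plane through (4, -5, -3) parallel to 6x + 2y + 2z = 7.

12/√11

Parallel planes share the normal n = (6, 2, 2); since (4, -5, -3) lies on the plane, its equation is 6x + 2y + 2z = 8.
d = |6·10 + 2·(-53) + 2·15 − 8| / √(36 + 4 + 4) = |-24| / (2√11) = 12/√11.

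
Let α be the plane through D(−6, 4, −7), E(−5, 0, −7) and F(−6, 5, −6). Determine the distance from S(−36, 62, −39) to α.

5√2

DE = (1, −4, 0) and DF = (0, 1, 1), so a normal is n = DE × DF = (−4, −1, 1).
n = (−4, −1, 1); n·P − 13 = 30; |n| = 3√2; distance = 30/(3√2) = 5√2.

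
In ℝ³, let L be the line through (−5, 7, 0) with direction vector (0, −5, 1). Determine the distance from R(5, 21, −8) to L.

3√14

Direction vector d = (0, −5, 1).
AP = (10, 14, −8); AP·d = -78, |AP|² = 360, |d|² = 26.
distance² = |AP|² − (AP·d)²/|d|² = 360 − 6084/26 = 126, so the distance is 3√14.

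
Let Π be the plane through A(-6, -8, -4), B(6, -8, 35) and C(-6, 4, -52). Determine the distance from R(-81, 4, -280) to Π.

AB = (12, 0, 39) and AC = (0, 12, -48), so a normal is n = AB × AC = (-468, 576, 144).
d = |(-468)·(-81) + 576·4 + 144·(-280) − (-2376)| / √(219024 + 331776 + 20736) = |2268| / 756 = 3.

3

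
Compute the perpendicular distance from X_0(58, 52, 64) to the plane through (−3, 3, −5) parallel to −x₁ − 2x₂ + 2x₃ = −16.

7

Parallel planes share the normal n = (−1, −2, 2); since (−3, 3, −5) lies on the plane, its equation is −x₁ − 2x₂ + 2x₃ = -13.
n = (−1, −2, 2); n·P − (-13) = -21; |n| = 3; distance = 21/3 = 7.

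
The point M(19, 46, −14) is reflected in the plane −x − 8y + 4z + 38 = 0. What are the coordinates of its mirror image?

(9, -34, 26)

n = (−1, −8, 4), |n|² = 81, n·M − (-38) = -405, so t = -405/81 = -5.
Foot F = M − (-5)·n = (14, 6, 6); the reflection is 2F − M = (9, −34, 26).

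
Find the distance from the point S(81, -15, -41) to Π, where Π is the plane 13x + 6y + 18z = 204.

21/23

Normal vector n = (13, 6, 18), and n·(81, -15, -41) - 204 = 21.
|n| = √(169 + 36 + 324) = 23, so the distance is |21|/23 = 21/23.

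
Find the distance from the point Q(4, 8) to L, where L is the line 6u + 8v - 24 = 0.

32/5

The normal to the line is n = (6, 8) with |n| = 10.
|n·Q − 24| = |88 − 24| = 64, so the distance is 64/10 = 32/5.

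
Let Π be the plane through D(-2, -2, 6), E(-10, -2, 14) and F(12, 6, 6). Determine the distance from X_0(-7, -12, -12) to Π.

22/9

DE = (-8, 0, 8) and DF = (14, 8, 0), so a normal is n = DE × DF = (-64, 112, -64).
d = |(-64)·(-7) + 112·(-12) + (-64)·(-12) − (-480)| / √(4096 + 12544 + 4096) = |352| / 144 = 22/9.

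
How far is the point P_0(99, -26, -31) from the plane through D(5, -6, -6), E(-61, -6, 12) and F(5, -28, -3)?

DE = (-66, 0, 18) and DF = (0, -22, 3), so a normal is n = DE × DF = (396, 198, 1452).
Then n·(99, -26, -31) - (-7920) = -3036.
|n| = √(156816 + 39204 + 2108304) = 1518, so the distance is |-3036|/1518 = 2.

2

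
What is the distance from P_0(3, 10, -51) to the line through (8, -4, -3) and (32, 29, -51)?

A direction vector is d = (24, 33, -48).
AP = (-5, 14, -48); AP·d = 2646, |AP|² = 2525, |d|² = 3969.
distance² = |AP|² − (AP·d)²/|d|² = 2525 − 7001316/3969 = 761, so the distance is √761.

√761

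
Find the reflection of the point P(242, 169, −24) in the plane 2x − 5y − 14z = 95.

(3662/15, 491/3, -584/15)

n = (2, −5, −14), |n|² = 225, n·P − 95 = -120, so t = -120/225 = -8/15.
Foot F = P − (-8/15)·n = (3646/15, 499/3, −472/15); the reflection is 2F − P = (3662/15, 491/3, −584/15).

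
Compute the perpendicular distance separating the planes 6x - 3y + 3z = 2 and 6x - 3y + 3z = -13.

5/√6

With common normal n = (6, -3, 3) (|n| = 3√6), the distance is |2 − (-13)|/|n| = 15/(3√6) = 5/√6.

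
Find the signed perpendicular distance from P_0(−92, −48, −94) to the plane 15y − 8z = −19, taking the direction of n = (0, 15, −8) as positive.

n·P_0 − (-19) = 51.
|n| = 17, so the signed distance is 51/17 = 3.

3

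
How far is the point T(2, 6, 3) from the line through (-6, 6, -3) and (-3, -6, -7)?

A direction vector is d = (3, -12, -4).
AP = (8, 0, 6), and AP × d = (72, 50, -96).
|AP × d|² = 16900 and |d|² = 169, so the distance is √(16900/169) = √100 = 10.

10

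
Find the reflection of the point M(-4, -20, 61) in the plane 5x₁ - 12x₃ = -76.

(36, -20, -35)

With n = (5, 0, -12), the signed offset is (n·M − (-76))/|n|² = -676/169 = -4.
M' = M − 2t·n = (-4, -20, 61) − (-8)·(5, 0, -12) = (36, -20, -35).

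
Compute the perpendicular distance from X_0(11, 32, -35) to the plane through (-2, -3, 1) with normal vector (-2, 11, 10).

The plane has equation n·(r − (-2, -3, 1)) = 0, i.e. n·r = -19.
Then n·(11, 32, -35) - (-19) = -1.
|n| = √(4 + 121 + 100) = 15, so the distance is |-1|/15 = 1/15.

1/15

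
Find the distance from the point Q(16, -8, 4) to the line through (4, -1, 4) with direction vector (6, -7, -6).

6√2

Direction vector d = (6, -7, -6).
AP = (12, -7, 0); AP·d = 121, |AP|² = 193, |d|² = 121.
distance² = |AP|² − (AP·d)²/|d|² = 193 − 14641/121 = 72, so the distance is 6√2.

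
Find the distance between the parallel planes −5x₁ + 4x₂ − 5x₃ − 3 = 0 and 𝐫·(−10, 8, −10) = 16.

5√66/66

Divide the second equation by 2 to match normals: −5x₁ + 4x₂ − 5x₃ = 8.
With common normal n = (−5, 4, −5) (|n| = √66), the distance is |3 − 8|/|n| = 5/√66.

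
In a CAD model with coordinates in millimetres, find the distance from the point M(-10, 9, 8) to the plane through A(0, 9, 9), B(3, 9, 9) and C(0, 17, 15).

4/5

AB = (3, 0, 0) and AC = (0, 8, 6), so a normal is n = AB × AC = (0, -18, 24).
n = (0, -18, 24); n·P − 54 = -24; |n| = 30; distance = 24/30 = 4/5.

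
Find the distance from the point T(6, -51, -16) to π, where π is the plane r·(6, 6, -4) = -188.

9/√22

Normal vector n = (6, 6, -4), and n·(6, -51, -16) - (-188) = -18.
|n| = √(36 + 36 + 16) = 2√22, so the distance is |-18|/(2√22) = 9/√22.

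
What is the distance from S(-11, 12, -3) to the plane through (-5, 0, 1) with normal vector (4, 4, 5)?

The plane has equation n·(r − (-5, 0, 1)) = 0, i.e. n·r = -15.
Then n·(-11, 12, -3) - (-15) = 4.
|n| = √(16 + 16 + 25) = √57, so the distance is |4|/√57 = 4/√57.

4/√57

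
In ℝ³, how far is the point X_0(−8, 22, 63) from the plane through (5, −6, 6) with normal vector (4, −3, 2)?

The plane has equation n·(r − (5, −6, 6)) = 0, i.e. n·r = 50.
d = |4·(-8) + (-3)·22 + 2·63 − 50| / √(16 + 9 + 4) = |-22| / √29 = 22√29/29.

22/√29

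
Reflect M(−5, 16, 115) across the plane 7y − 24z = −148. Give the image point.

With n = (0, 7, −24), the signed offset is (n·M − (-148))/|n|² = -2500/625 = -4.
M' = M − 2t·n = (−5, 16, 115) − (-8)·(0, 7, −24) = (−5, 72, −77).

(-5, 72, -77)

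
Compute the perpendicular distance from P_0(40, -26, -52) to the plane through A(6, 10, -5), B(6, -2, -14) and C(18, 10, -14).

11√34/17

AB = (0, -12, -9) and AC = (12, 0, -9), so a normal is n = AB × AC = (108, -108, 144).
n = (108, -108, 144); n·P − (-1152) = 792; |n| = 36√34; distance = 792/(36√34) = 11√34/17.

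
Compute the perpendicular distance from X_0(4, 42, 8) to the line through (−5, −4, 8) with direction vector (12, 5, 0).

39

Direction vector d = (12, 5, 0).
AP = (9, 46, 0); AP·d = 338, |AP|² = 2197, |d|² = 169.
distance² = |AP|² − (AP·d)²/|d|² = 2197 − 114244/169 = 1521, so the distance is 39.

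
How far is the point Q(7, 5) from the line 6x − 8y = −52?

The normal to the line is n = (6, −8) with |n| = 10.
|n·Q − (-52)| = |2 − (-52)| = 54, so the distance is 54/10 = 27/5.

27/5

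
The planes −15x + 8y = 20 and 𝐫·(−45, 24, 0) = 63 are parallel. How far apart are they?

1/17

Divide the second equation by 3 to match normals: −15x + 8y = 21.
With common normal n = (−15, 8, 0) (|n| = 17), the distance is |20 − 21|/|n| = 1/17.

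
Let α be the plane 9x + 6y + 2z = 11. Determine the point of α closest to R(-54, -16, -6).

(-9, 14, 4)

n = (9, 6, 2), |n|² = 121, and n·R − 11 = -605.
t = -605/121 = -5, so the foot is R − t·n = (-54, -16, -6) − (-5)·(9, 6, 2) = (-9, 14, 4).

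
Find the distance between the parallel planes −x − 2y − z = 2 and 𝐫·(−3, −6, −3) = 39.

11√6/6

Divide the second equation by 3 to match normals: −x − 2y − z = 13.
With common normal n = (−1, −2, −1) (|n| = √6), the distance is |2 − 13|/|n| = 11/√6.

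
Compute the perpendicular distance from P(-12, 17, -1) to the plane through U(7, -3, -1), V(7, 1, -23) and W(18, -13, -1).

2

UV = (0, 4, -22) and UW = (11, -10, 0), so a normal is n = UV × UW = (-220, -242, -44).
Then n·(-12, 17, -1) - (-770) = -660.
|n| = √(48400 + 58564 + 1936) = 330, so the distance is |-660|/330 = 2.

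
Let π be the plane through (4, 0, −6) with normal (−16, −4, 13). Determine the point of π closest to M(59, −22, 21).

n = (−16, −4, 13), |n|² = 441, and n·M − (-142) = -441.
t = -441/441 = -1, so the foot is M − t·n = (59, −22, 21) − (-1)·(−16, −4, 13) = (43, −26, 34).

(43, -26, 34)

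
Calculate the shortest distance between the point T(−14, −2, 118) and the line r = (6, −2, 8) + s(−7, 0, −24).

50

Direction vector d = (−7, 0, −24).
AP = (−20, 0, 110); AP·d = -2500, |AP|² = 12500, |d|² = 625.
distance² = |AP|² − (AP·d)²/|d|² = 12500 − 6250000/625 = 2500, so the distance is 50.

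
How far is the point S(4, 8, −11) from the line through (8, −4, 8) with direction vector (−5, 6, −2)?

3√29

Direction vector d = (−5, 6, −2).
AP = (−4, 12, −19), and AP × d = (90, 87, 36).
|AP × d|² = 16965 and |d|² = 65, so the distance is √(16965/65) = √261 = 3√29.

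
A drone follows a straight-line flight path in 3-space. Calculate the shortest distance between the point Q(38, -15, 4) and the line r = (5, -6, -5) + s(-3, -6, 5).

Direction vector d = (-3, -6, 5).
AP = (33, -9, 9), and AP × d = (9, -192, -225).
|AP × d|² = 87570 and |d|² = 70, so the distance is √(87570/70) = √1251 = 3√139.

3√139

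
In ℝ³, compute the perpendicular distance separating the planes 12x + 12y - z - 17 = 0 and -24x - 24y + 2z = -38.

2/17

Divide the second equation by -2 to match normals: 12x + 12y - z = 19.
With common normal n = (12, 12, -1) (|n| = 17), the distance is |17 − 19|/|n| = 2/17.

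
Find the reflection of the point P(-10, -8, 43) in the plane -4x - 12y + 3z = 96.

n = (-4, -12, 3), |n|² = 169, n·P − 96 = 169, so t = 169/169 = 1.
Foot F = P − 1·n = (-6, 4, 40); the reflection is 2F − P = (-2, 16, 37).

(-2, 16, 37)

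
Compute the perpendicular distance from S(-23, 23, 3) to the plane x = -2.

d = |1·(-23) − (-2)| / √(1 + 0 + 0) = |-21| / 1 = 21.

21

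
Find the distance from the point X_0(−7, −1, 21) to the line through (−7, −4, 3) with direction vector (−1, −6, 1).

3√37

Direction vector d = (−1, −6, 1).
AP = (0, 3, 18); AP·d = 0, |AP|² = 333, |d|² = 38.
distance² = |AP|² − (AP·d)²/|d|² = 333 − 0/38 = 333, so the distance is 3√37.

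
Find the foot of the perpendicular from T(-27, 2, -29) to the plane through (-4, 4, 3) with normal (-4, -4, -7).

(-11, 18, -1)

The perpendicular from T has direction n = (-4, -4, -7): r = (-27, 2, -29) + μ(-4, -4, -7).
Substitute into the plane: n·(T + μn) = -21 gives 303 + 81μ = -21, so μ = -4.
Foot = (-27, 2, -29) + (-4)·(-4, -4, -7) = (-11, 18, -1).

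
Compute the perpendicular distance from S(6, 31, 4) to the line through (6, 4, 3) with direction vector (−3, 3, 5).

3√62

Direction vector d = (−3, 3, 5).
AP = (0, 27, 1); AP·d = 86, |AP|² = 730, |d|² = 43.
distance² = |AP|² − (AP·d)²/|d|² = 730 − 7396/43 = 558, so the distance is 3√62.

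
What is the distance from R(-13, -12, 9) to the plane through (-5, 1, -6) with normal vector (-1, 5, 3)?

12/√35

The plane has equation n·(r − (-5, 1, -6)) = 0, i.e. n·r = -8.
n = (-1, 5, 3); n·P − (-8) = -12; |n| = √35; distance = 12/√35.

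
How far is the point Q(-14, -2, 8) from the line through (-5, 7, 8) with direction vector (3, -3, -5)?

9√2

Direction vector d = (3, -3, -5).
AP = (-9, -9, 0), and AP × d = (45, -45, 54).
|AP × d|² = 6966 and |d|² = 43, so the distance is √(6966/43) = √162 = 9√2.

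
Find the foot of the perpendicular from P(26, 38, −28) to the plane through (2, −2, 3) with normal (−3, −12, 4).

The perpendicular from P has direction n = (−3, −12, 4): r = (26, 38, −28) + μ(−3, −12, 4).
Substitute into the plane: n·(P + μn) = 30 gives -646 + 169μ = 30, so μ = 4.
Foot = (26, 38, −28) + 4·(−3, −12, 4) = (14, −10, −12).

(14, -10, -12)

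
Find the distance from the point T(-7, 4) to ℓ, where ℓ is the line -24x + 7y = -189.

77/5

The normal to the line is n = (-24, 7) with |n| = 25.
|n·T − (-189)| = |196 − (-189)| = 385, so the distance is 385/25 = 77/5.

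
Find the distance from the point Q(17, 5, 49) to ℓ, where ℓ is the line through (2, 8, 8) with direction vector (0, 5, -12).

√394

Direction vector d = (0, 5, -12).
AP = (15, -3, 41); AP·d = -507, |AP|² = 1915, |d|² = 169.
distance² = |AP|² − (AP·d)²/|d|² = 1915 − 257049/169 = 394, so the distance is √394.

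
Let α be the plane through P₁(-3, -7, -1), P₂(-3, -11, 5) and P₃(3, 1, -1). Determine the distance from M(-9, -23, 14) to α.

6/√29

P₁P₂ = (0, -4, 6) and P₁P₃ = (6, 8, 0), so a normal is n = P₁P₂ × P₁P₃ = (-48, 36, 24).
n = (-48, 36, 24); n·P − (-132) = 72; |n| = 12√29; distance = 72/(12√29) = 6√29/29.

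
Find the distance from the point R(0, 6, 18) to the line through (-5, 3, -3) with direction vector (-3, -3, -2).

√277

Direction vector d = (-3, -3, -2).
AP = (5, 3, 21), and AP × d = (57, -53, -6).
|AP × d|² = 6094 and |d|² = 22, so the distance is √(6094/22) = √277.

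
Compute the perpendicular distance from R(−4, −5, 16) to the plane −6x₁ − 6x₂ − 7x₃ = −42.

16/11

Normal vector n = (−6, −6, −7), and n·(−4, −5, 16) − (−42) = −16.
|n| = √(36 + 36 + 49) = 11, so the distance is |-16|/11 = 16/11.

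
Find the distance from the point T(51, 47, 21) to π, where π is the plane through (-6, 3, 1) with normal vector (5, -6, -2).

19√65/65

The plane has equation n·(r − (-6, 3, 1)) = 0, i.e. n·r = -50.
d = |5·51 + (-6)·47 + (-2)·21 − (-50)| / √(25 + 36 + 4) = |-19| / √65 = 19√65/65.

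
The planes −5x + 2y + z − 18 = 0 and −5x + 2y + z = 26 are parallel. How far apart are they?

With common normal n = (−5, 2, 1) (|n| = √30), the distance is |18 − 26|/|n| = 8/√30 = 4√30/15.

4√30/15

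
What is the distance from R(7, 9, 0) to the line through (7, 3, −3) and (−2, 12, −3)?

A direction vector is d = (−9, 9, 0).
AP = (0, 6, 3), and AP × d = (−27, −27, 54).
|AP × d|² = 4374 and |d|² = 162, so the distance is √(4374/162) = √27 = 3√3.

3√3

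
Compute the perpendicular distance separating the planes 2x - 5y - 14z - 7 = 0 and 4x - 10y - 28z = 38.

Divide the second equation by 2 to match normals: 2x - 5y - 14z = 19.
Both planes have normal n = (2, -5, -14), |n| = 15. Any point on the first plane is at distance |19 − 7|/|n| = 12/15 = 4/5 from the second.

4/5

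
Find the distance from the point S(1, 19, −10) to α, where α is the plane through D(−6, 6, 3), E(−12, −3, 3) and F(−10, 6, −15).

DE = (−6, −9, 0) and DF = (−4, 0, −18), so a normal is n = DE × DF = (162, −108, −36).
Then n·(1, 19, −10) − (−1728) = 198.
|n| = √(26244 + 11664 + 1296) = 198, so the distance is |198|/198 = 1.

1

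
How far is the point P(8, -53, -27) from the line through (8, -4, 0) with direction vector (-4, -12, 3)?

√1609

Direction vector d = (-4, -12, 3).
AP = (0, -49, -27), and AP × d = (-471, 108, -196).
|AP × d|² = 271921 and |d|² = 169, so the distance is √(271921/169) = √1609.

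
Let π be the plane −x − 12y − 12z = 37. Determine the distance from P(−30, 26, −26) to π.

n = (−1, −12, −12); n·P − 37 = -7; |n| = 17; distance = 7/17.

7/17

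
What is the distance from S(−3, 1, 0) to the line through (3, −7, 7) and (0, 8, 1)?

A direction vector is d = (−3, 15, −6).
AP = (−6, 8, −7), and AP × d = (57, −15, −66).
|AP × d|² = 7830 and |d|² = 270, so the distance is √(7830/270) = √29.

√29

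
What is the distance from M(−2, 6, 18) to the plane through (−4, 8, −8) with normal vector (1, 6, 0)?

The plane has equation n·(r − (−4, 8, −8)) = 0, i.e. n·r = 44.
n = (1, 6, 0); n·P − 44 = -10; |n| = √37; distance = 10/√37.

10√37/37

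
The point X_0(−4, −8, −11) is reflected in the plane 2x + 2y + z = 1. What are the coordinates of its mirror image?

(12, 8, -3)

With n = (2, 2, 1), the signed offset is (n·X_0 − 1)/|n|² = -36/9 = -4.
X_0' = X_0 − 2t·n = (−4, −8, −11) − (-8)·(2, 2, 1) = (12, 8, −3).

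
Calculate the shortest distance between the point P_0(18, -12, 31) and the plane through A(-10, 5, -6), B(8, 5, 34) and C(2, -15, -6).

AB = (18, 0, 40) and AC = (12, -20, 0), so a normal is n = AB × AC = (800, 480, -360).
d = |800·18 + 480·(-12) + (-360)·31 − (-3440)| / √(640000 + 230400 + 129600) = |920| / 1000 = 23/25.

23/25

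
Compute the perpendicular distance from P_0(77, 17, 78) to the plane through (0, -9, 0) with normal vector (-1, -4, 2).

The plane has equation n·(r − (0, -9, 0)) = 0, i.e. n·r = 36.
n = (-1, -4, 2); n·P − 36 = -25; |n| = √21; distance = 25/√21 = 25√21/21.

25√21/21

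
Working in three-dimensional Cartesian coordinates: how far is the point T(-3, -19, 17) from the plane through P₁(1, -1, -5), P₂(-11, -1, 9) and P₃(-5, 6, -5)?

P₁P₂ = (-12, 0, 14) and P₁P₃ = (-6, 7, 0), so a normal is n = P₁P₂ × P₁P₃ = (-98, -84, -84).
d = |(-98)·(-3) + (-84)·(-19) + (-84)·17 − 406| / √(9604 + 7056 + 7056) = |56| / 154 = 4/11.

4/11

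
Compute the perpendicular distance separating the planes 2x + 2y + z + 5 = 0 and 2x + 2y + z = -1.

With common normal n = (2, 2, 1) (|n| = 3), the distance is |(-5) − (-1)|/|n| = 4/3.

4/3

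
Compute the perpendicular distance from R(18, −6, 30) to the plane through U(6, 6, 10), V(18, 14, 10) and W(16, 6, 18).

20/√77

UV = (12, 8, 0) and UW = (10, 0, 8), so a normal is n = UV × UW = (64, −96, −80).
n = (64, −96, −80); n·P − (-992) = 320; |n| = 16√77; distance = 320/(16√77) = 20/√77.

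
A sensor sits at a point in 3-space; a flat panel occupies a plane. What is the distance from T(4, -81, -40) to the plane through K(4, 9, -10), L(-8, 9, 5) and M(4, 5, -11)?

30/√42

KL = (-12, 0, 15) and KM = (0, -4, -1), so a normal is n = KL × KM = (60, -12, 48).
d = |60·4 + (-12)·(-81) + 48·(-40) − (-348)| / √(3600 + 144 + 2304) = |-360| / (12√42) = 5√42/7.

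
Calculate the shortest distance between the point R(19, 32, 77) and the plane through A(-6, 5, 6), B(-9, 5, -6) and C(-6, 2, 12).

25/√21

AB = (-3, 0, -12) and AC = (0, -3, 6), so a normal is n = AB × AC = (-36, 18, 9).
n = (-36, 18, 9); n·P − 360 = 225; |n| = 9√21; distance = 225/(9√21) = 25/√21.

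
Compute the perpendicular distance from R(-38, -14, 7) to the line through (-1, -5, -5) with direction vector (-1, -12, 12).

3√145

Direction vector d = (-1, -12, 12).
AP = (-37, -9, 12), and AP × d = (36, 432, 435).
|AP × d|² = 377145 and |d|² = 289, so the distance is √(377145/289) = √1305 = 3√145.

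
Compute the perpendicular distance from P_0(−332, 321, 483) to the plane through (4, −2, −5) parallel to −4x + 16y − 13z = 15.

Parallel planes share the normal n = (−4, 16, −13); since (4, −2, −5) lies on the plane, its equation is −4x + 16y − 13z = 17.
Then n·(−332, 321, 483) − 17 = 168.
|n| = √(16 + 256 + 169) = 21, so the distance is |168|/21 = 8.

8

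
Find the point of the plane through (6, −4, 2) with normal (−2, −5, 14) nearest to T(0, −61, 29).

The perpendicular from T has direction n = (−2, −5, 14): r = (0, −61, 29) + μ(−2, −5, 14).
Substitute into the plane: n·(T + μn) = 36 gives 711 + 225μ = 36, so μ = -3.
Foot = (0, −61, 29) + (-3)·(−2, −5, 14) = (6, −46, −13).

(6, -46, -13)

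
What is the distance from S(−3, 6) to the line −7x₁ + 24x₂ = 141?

d = |(-7)·(-3) + 24·6 − 141| / √(49 + 576) = |24|/25 = 24/25.

24/25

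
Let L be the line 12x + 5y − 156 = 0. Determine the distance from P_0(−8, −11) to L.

307/13

The normal to the line is n = (12, 5) with |n| = 13.
|n·P_0 − 156| = |-151 − 156| = 307, so the distance is 307/13.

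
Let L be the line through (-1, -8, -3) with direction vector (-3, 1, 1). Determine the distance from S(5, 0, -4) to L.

3√10

Direction vector d = (-3, 1, 1).
AP = (6, 8, -1), and AP × d = (9, -3, 30).
|AP × d|² = 990 and |d|² = 11, so the distance is √(990/11) = √90 = 3√10.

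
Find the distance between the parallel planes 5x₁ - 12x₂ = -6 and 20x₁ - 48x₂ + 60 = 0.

Divide the second equation by 4 to match normals: 5x₁ - 12x₂ = -15.
Both planes have normal n = (5, -12, 0), |n| = 13. Any point on the first plane is at distance |(-15) − (-6)|/|n| = 9/13 from the second.

9/13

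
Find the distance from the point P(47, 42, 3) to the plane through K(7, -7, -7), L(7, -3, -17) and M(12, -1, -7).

KL = (0, 4, -10) and KM = (5, 6, 0), so a normal is n = KL × KM = (60, -50, -20).
Then n·(47, 42, 3) - 910 = -250.
|n| = √(3600 + 2500 + 400) = 10√65, so the distance is |-250|/(10√65) = 5√65/13.

5√65/13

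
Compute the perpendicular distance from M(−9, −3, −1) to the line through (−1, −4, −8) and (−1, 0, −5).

√89

A direction vector is d = (0, 4, 3).
AP = (−8, 1, 7), and AP × d = (−25, 24, −32).
|AP × d|² = 2225 and |d|² = 25, so the distance is √(2225/25) = √89.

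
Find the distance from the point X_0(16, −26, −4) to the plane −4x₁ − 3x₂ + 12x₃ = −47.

1

d = |(-4)·16 + (-3)·(-26) + 12·(-4) − (-47)| / √(16 + 9 + 144) = |13| / 13 = 1.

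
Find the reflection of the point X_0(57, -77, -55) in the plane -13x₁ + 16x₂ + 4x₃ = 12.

(-73, 83, -15)

With n = (-13, 16, 4), the signed offset is (n·X_0 − 12)/|n|² = -2205/441 = -5.
X_0' = X_0 − 2t·n = (57, -77, -55) − (-10)·(-13, 16, 4) = (-73, 83, -15).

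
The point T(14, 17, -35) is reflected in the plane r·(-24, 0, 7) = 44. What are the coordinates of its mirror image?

(-34, 17, -21)

With n = (-24, 0, 7), the signed offset is (n·T − 44)/|n|² = -625/625 = -1.
T' = T − 2t·n = (14, 17, -35) − (-2)·(-24, 0, 7) = (-34, 17, -21).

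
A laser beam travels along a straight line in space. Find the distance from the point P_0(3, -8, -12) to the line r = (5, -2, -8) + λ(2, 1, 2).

2√5

Direction vector d = (2, 1, 2).
AP = (-2, -6, -4); AP·d = -18, |AP|² = 56, |d|² = 9.
distance² = |AP|² − (AP·d)²/|d|² = 56 − 324/9 = 20, so the distance is 2√5.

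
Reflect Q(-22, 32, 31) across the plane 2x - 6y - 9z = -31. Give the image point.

(-6, -16, -41)

With n = (2, -6, -9), the signed offset is (n·Q − (-31))/|n|² = -484/121 = -4.
Q' = Q − 2t·n = (-22, 32, 31) − (-8)·(2, -6, -9) = (-6, -16, -41).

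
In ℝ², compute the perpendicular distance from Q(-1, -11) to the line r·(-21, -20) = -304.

The normal to the line is n = (-21, -20) with |n| = 29.
|n·Q − (-304)| = |241 − (-304)| = 545, so the distance is 545/29.

545/29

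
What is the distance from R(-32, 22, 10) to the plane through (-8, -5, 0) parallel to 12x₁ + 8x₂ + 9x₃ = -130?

Parallel planes share the normal n = (12, 8, 9); since (-8, -5, 0) lies on the plane, its equation is 12x₁ + 8x₂ + 9x₃ = -136.
Then n·(-32, 22, 10) - (-136) = 18.
|n| = √(144 + 64 + 81) = 17, so the distance is |18|/17 = 18/17.

18/17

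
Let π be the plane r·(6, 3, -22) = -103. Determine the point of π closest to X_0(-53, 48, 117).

n = (6, 3, -22), |n|² = 529, and n·X_0 − (-103) = -2645.
t = -2645/529 = -5, so the foot is X_0 − t·n = (-53, 48, 117) − (-5)·(6, 3, -22) = (-23, 63, 7).

(-23, 63, 7)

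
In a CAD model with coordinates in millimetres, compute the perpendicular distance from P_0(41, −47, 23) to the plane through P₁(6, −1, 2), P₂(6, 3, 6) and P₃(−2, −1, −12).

23/9

P₁P₂ = (0, 4, 4) and P₁P₃ = (−8, 0, −14), so a normal is n = P₁P₂ × P₁P₃ = (−56, −32, 32).
n = (−56, −32, 32); n·P − (-240) = 184; |n| = 72; distance = 184/72 = 23/9.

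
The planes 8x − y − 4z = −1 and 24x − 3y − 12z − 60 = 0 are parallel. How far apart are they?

Divide the second equation by 3 to match normals: 8x − y − 4z = 20.
With common normal n = (8, −1, −4) (|n| = 9), the distance is |(-1) − 20|/|n| = 21/9 = 7/3.

7/3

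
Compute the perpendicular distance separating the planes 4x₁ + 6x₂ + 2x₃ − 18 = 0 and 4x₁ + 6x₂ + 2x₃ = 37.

Both planes have normal n = (4, 6, 2), |n| = 2√14. Any point on the first plane is at distance |37 − 18|/|n| = 19/(2√14) = 19√14/28 from the second.

19√14/28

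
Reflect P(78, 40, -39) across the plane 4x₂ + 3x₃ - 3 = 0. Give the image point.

With n = (0, 4, 3), the signed offset is (n·P − 3)/|n|² = 40/25 = 8/5.
P' = P − 2t·n = (78, 40, -39) − (16/5)·(0, 4, 3) = (78, 136/5, -243/5).

(78, 136/5, -243/5)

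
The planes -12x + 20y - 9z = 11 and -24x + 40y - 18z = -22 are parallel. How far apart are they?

22/25

Divide the second equation by 2 to match normals: -12x + 20y - 9z = -11.
Both planes have normal n = (-12, 20, -9), |n| = 25. Any point on the first plane is at distance |(-11) − 11|/|n| = 22/25 from the second.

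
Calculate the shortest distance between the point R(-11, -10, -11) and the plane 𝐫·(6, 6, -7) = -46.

3/11

n = (6, 6, -7); n·P − (-46) = -3; |n| = 11; distance = 3/11.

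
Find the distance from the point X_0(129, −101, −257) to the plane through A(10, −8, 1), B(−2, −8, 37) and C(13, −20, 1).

9

AB = (−12, 0, 36) and AC = (3, −12, 0), so a normal is n = AB × AC = (432, 108, 144).
n = (432, 108, 144); n·P − 3600 = 4212; |n| = 468; distance = 4212/468 = 9.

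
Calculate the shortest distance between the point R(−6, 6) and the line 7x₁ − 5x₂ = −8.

d = |7·(-6) + (-5)·6 − (-8)| / √(49 + 25) = |-64|/√74 = 64/√74.

64/√74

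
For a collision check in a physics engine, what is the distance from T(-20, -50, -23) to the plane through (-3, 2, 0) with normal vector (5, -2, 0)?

19/√29

The plane has equation n·(r − (-3, 2, 0)) = 0, i.e. n·r = -19.
n = (5, -2, 0); n·P − (-19) = 19; |n| = √29; distance = 19/√29 = 19√29/29.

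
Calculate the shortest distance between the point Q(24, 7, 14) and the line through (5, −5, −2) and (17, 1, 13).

√41

A direction vector is d = (12, 6, 15).
AP = (19, 12, 16), and AP × d = (84, −93, −30).
|AP × d|² = 16605 and |d|² = 405, so the distance is √(16605/405) = √41.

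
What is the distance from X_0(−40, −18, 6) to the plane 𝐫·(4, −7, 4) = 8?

2

Normal vector n = (4, −7, 4), and n·(−40, −18, 6) − 8 = −18.
|n| = √(16 + 49 + 16) = 9, so the distance is |-18|/9 = 2.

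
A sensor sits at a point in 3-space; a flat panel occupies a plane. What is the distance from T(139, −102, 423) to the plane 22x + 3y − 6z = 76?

6

d = |22·139 + 3·(-102) + (-6)·423 − 76| / √(484 + 9 + 36) = |138| / 23 = 6.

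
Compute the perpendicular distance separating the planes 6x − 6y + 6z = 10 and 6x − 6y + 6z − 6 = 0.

With common normal n = (6, −6, 6) (|n| = 6√3), the distance is |10 − 6|/|n| = 4/(6√3) = 2√3/9.

2√3/9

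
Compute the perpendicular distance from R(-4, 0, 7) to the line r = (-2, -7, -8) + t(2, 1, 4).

Direction vector d = (2, 1, 4).
AP = (-2, 7, 15); AP·d = 63, |AP|² = 278, |d|² = 21.
distance² = |AP|² − (AP·d)²/|d|² = 278 − 3969/21 = 89, so the distance is √89.

√89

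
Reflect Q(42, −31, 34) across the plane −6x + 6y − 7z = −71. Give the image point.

With n = (−6, 6, −7), the signed offset is (n·Q − (-71))/|n|² = -605/121 = -5.
Q' = Q − 2t·n = (42, −31, 34) − (-10)·(−6, 6, −7) = (−18, 29, −36).

(-18, 29, -36)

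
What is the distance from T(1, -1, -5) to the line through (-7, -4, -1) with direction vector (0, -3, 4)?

8

Direction vector d = (0, -3, 4).
AP = (8, 3, -4), and AP × d = (0, -32, -24).
|AP × d|² = 1600 and |d|² = 25, so the distance is √(1600/25) = √64 = 8.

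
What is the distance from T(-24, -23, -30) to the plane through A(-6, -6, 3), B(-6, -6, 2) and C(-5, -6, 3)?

17

AB = (0, 0, -1) and AC = (1, 0, 0), so a normal is n = AB × AC = (0, -1, 0).
d = |(-1)·(-23) − 6| / √(0 + 1 + 0) = |17| / 1 = 17.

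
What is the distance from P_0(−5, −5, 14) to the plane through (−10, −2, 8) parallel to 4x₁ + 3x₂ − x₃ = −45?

Parallel planes share the normal n = (4, 3, −1); since (−10, −2, 8) lies on the plane, its equation is 4x₁ + 3x₂ − x₃ = -54.
Then n·(−5, −5, 14) − (−54) = 5.
|n| = √(16 + 9 + 1) = √26, so the distance is |5|/√26 = 5√26/26.

5√26/26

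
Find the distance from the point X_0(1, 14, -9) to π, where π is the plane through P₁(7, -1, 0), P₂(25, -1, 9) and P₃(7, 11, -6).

P₁P₂ = (18, 0, 9) and P₁P₃ = (0, 12, -6), so a normal is n = P₁P₂ × P₁P₃ = (-108, 108, 216).
Then n·(1, 14, -9) - (-864) = 324.
|n| = √(11664 + 11664 + 46656) = 108√6, so the distance is |324|/(108√6) = 3/√6.

√6/2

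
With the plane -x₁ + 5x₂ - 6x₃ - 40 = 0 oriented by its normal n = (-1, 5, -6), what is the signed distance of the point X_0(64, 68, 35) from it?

26/√62

n·X_0 − 40 = 26.
|n| = √62, so the signed distance is 26/√62.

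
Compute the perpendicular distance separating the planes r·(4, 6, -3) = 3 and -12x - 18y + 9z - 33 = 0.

Divide the second equation by -3 to match normals: 4x + 6y - 3z = -11.
Both planes have normal n = (4, 6, -3), |n| = √61. Any point on the first plane is at distance |(-11) − 3|/|n| = 14/√61 from the second.

14√61/61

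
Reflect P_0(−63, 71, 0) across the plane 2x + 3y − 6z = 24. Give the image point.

With n = (2, 3, −6), the signed offset is (n·P_0 − 24)/|n|² = 63/49 = 9/7.
P_0' = P_0 − 2t·n = (−63, 71, 0) − (18/7)·(2, 3, −6) = (−477/7, 443/7, 108/7).

(-477/7, 443/7, 108/7)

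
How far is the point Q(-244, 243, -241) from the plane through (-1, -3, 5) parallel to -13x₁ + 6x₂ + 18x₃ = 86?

9

Parallel planes share the normal n = (-13, 6, 18); since (-1, -3, 5) lies on the plane, its equation is -13x₁ + 6x₂ + 18x₃ = 85.
n = (-13, 6, 18); n·P − 85 = 207; |n| = 23; distance = 207/23 = 9.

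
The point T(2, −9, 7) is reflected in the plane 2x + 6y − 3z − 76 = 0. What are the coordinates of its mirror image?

With n = (2, 6, −3), the signed offset is (n·T − 76)/|n|² = -147/49 = -3.
T' = T − 2t·n = (2, −9, 7) − (-6)·(2, 6, −3) = (14, 27, −11).

(14, 27, -11)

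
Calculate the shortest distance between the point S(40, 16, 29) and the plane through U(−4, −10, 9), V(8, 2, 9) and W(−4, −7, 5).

UV = (12, 12, 0) and UW = (0, 3, −4), so a normal is n = UV × UW = (−48, 48, 36).
d = |(-48)·40 + 48·16 + 36·29 − 36| / √(2304 + 2304 + 1296) = |-144| / (12√41) = 12/√41.

12√41/41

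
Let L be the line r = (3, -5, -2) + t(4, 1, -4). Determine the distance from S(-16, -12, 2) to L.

Direction vector d = (4, 1, -4).
AP = (-19, -7, 4), and AP × d = (24, -60, 9).
|AP × d|² = 4257 and |d|² = 33, so the distance is √(4257/33) = √129.

√129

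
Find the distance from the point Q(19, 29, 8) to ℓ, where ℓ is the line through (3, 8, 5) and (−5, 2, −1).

A direction vector is d = (−8, −6, −6).
AP = (16, 21, 3); AP·d = -272, |AP|² = 706, |d|² = 136.
distance² = |AP|² − (AP·d)²/|d|² = 706 − 73984/136 = 162, so the distance is 9√2.

9√2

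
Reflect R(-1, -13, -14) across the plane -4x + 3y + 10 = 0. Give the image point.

(-9, -7, -14)

n = (-4, 3, 0), |n|² = 25, n·R − (-10) = -25, so t = -25/25 = -1.
Foot F = R − (-1)·n = (-5, -10, -14); the reflection is 2F − R = (-9, -7, -14).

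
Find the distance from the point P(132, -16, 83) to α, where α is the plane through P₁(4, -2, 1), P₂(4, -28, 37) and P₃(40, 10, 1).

2

P₁P₂ = (0, -26, 36) and P₁P₃ = (36, 12, 0), so a normal is n = P₁P₂ × P₁P₃ = (-432, 1296, 936).
d = |(-432)·132 + 1296·(-16) + 936·83 − (-3384)| / √(186624 + 1679616 + 876096) = |3312| / 1656 = 2.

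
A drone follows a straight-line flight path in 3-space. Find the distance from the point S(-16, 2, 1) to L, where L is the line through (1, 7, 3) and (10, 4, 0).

√142

A direction vector is d = (9, -3, -3).
AP = (-17, -5, -2); AP·d = -132, |AP|² = 318, |d|² = 99.
distance² = |AP|² − (AP·d)²/|d|² = 318 − 17424/99 = 142, so the distance is √142.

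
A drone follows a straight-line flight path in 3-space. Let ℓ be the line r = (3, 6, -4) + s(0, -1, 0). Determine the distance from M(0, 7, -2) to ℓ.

Direction vector d = (0, -1, 0).
AP = (-3, 1, 2), and AP × d = (2, 0, 3).
|AP × d|² = 13 and |d|² = 1, so the distance is √13.

√13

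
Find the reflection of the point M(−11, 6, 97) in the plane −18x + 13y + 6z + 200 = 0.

(61, -46, 73)

n = (−18, 13, 6), |n|² = 529, n·M − (-200) = 1058, so t = 1058/529 = 2.
Foot F = M − 2·n = (25, −20, 85); the reflection is 2F − M = (61, −46, 73).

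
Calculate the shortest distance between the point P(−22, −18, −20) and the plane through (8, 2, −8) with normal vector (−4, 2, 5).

4√5/3

The plane has equation n·(r − (8, 2, −8)) = 0, i.e. n·r = -68.
n = (−4, 2, 5); n·P − (-68) = 20; |n| = 3√5; distance = 20/(3√5) = 4√5/3.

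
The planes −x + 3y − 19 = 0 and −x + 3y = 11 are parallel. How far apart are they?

4√10/5

With common normal n = (−1, 3, 0) (|n| = √10), the distance is |19 − 11|/|n| = 8/√10.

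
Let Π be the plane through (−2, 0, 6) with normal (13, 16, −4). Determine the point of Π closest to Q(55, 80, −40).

(-10, 0, -20)

The perpendicular from Q has direction n = (13, 16, −4): r = (55, 80, −40) + μ(13, 16, −4).
Substitute into the plane: n·(Q + μn) = -50 gives 2155 + 441μ = -50, so μ = -5.
Foot = (55, 80, −40) + (-5)·(13, 16, −4) = (−10, 0, −20).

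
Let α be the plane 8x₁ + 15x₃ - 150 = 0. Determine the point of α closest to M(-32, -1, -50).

The perpendicular from M has direction n = (8, 0, 15): r = (-32, -1, -50) + t(8, 0, 15).
Substitute into the plane: n·(M + tn) = 150 gives -1006 + 289t = 150, so t = 4.
Foot = (-32, -1, -50) + 4·(8, 0, 15) = (0, -1, 10).

(0, -1, 10)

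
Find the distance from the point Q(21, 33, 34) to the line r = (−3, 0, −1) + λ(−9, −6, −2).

3√106

Direction vector d = (−9, −6, −2).
AP = (24, 33, 35), and AP × d = (144, −267, 153).
|AP × d|² = 115434 and |d|² = 121, so the distance is √(115434/121) = √954 = 3√106.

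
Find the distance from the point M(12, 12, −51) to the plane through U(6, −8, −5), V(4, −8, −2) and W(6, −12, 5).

13√38/19

UV = (−2, 0, 3) and UW = (0, −4, 10), so a normal is n = UV × UW = (12, 20, 8).
Then n·(12, 12, −51) − (−128) = 104.
|n| = √(144 + 400 + 64) = 4√38, so the distance is |104|/(4√38) = 26/√38.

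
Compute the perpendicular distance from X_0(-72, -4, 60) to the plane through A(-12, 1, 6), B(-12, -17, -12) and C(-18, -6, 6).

6

AB = (0, -18, -18) and AC = (-6, -7, 0), so a normal is n = AB × AC = (-126, 108, -108).
Then n·(-72, -4, 60) - 972 = 1188.
|n| = √(15876 + 11664 + 11664) = 198, so the distance is |1188|/198 = 6.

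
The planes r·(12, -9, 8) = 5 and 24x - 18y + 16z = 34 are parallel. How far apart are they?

Divide the second equation by 2 to match normals: 12x - 9y + 8z = 17.
Both planes have normal n = (12, -9, 8), |n| = 17. Any point on the first plane is at distance |17 − 5|/|n| = 12/17 from the second.

12/17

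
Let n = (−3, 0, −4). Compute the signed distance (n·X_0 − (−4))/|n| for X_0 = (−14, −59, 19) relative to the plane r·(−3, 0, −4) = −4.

-6

n·X_0 − (-4) = -30.
|n| = 5, so the signed distance is -30/5 = -6.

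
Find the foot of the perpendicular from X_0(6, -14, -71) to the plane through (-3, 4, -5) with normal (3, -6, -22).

n = (3, -6, -22), |n|² = 529, and n·X_0 − 77 = 1587.
t = 1587/529 = 3, so the foot is X_0 − t·n = (6, -14, -71) − 3·(3, -6, -22) = (-3, 4, -5).

(-3, 4, -5)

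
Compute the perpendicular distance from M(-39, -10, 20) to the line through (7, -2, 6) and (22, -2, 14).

2√305

A direction vector is d = (15, 0, 8).
AP = (-46, -8, 14), and AP × d = (-64, 578, 120).
|AP × d|² = 352580 and |d|² = 289, so the distance is √(352580/289) = √1220 = 2√305.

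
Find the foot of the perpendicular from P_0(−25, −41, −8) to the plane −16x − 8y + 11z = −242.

The perpendicular from P_0 has direction n = (−16, −8, 11): r = (−25, −41, −8) + t(−16, −8, 11).
Substitute into the plane: n·(P_0 + tn) = -242 gives 640 + 441t = -242, so t = -2.
Foot = (−25, −41, −8) + (-2)·(−16, −8, 11) = (7, −25, −30).

(7, -25, -30)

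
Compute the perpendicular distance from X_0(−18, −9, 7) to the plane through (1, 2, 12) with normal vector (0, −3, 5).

The plane has equation n·(r − (1, 2, 12)) = 0, i.e. n·r = 54.
n = (0, −3, 5); n·P − 54 = 8; |n| = √34; distance = 8/√34.

8/√34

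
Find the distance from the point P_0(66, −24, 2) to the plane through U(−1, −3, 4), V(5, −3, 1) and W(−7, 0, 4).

UV = (6, 0, −3) and UW = (−6, 3, 0), so a normal is n = UV × UW = (9, 18, 18).
d = |9·66 + 18·(-24) + 18·2 − 9| / √(81 + 324 + 324) = |189| / 27 = 7.

7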